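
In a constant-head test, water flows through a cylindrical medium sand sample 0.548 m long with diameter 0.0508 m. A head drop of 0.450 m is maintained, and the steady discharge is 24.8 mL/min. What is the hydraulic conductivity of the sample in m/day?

Cross-sectional area A = π·(d/2)² = π × (0.0508/2)² = 0.002027 m².
Convert discharge: 24.8 mL/min = 4.133e-07 m³/s.
Darcy's law rearranged: K = Q·L / (A·Δh) = 4.133e-07 × 0.548 / (0.002027 × 0.450) = 0.0002483 m/s = 21.46 m/day.

21.5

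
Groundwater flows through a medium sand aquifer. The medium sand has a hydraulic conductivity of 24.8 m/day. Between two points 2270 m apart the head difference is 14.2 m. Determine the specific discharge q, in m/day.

0.155

Hydraulic gradient i = Δh / L = 14.2 / 2270 = 0.006256.
Specific discharge q = K · i = 24.80 × 0.006256 = 0.1551 m/day.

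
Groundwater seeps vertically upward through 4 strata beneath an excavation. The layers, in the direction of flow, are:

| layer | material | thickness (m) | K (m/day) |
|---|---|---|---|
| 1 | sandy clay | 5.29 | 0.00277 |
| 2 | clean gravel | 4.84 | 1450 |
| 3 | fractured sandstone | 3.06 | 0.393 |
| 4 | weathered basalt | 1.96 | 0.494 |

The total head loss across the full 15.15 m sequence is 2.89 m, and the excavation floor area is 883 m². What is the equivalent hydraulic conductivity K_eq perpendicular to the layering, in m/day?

Flow is perpendicular to layering, so the layers act in series and the equivalent K is the thickness-weighted harmonic mean.
Total thickness L = 5.29 + 4.84 + 3.06 + 1.96 = 15.15 m.
Σ(b_i/K_i) = 5.29/0.00277 + 4.84/1450 + 3.06/0.393 + 1.96/0.494 = 1922 d.
K_eq = L / Σ(b_i/K_i) = 15.15 / 1922 = 0.007884 m/day.

0.00788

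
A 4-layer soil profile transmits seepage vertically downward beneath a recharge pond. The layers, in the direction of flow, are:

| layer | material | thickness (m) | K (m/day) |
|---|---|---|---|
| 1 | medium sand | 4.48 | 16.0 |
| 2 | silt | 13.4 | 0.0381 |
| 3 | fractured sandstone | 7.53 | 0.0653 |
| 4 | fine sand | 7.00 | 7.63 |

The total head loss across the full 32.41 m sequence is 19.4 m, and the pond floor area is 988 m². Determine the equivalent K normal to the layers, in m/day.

Flow is perpendicular to layering, so the layers act in series and the equivalent K is the thickness-weighted harmonic mean.
Total thickness L = 4.48 + 13.4 + 7.53 + 7.00 = 32.41 m.
Σ(b_i/K_i) = 4.48/16.0 + 13.4/0.0381 + 7.53/0.0653 + 7.00/7.63 = 468.2 d.
K_eq = L / Σ(b_i/K_i) = 32.41 / 468.2 = 0.06922 m/day.

0.0692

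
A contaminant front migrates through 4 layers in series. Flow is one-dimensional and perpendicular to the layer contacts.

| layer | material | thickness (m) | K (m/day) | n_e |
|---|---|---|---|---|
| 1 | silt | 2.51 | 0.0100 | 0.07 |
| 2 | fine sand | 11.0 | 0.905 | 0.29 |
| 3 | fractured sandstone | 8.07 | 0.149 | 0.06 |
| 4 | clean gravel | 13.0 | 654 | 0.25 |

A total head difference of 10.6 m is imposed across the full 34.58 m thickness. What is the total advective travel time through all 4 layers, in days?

213

With flow normal to the layers, continuity requires the same specific discharge q through every layer.
Σ(b_i/K_i) = 2.51/0.0100 + 11.0/0.905 + 8.07/0.149 + 13.0/654 = 317.3 d.
q = Δh / Σ(b_i/K_i) = 10.6 / 317.3 = 0.03340 m/day.
In each layer the seepage velocity is v_i = q/n_i, so the layer transit time is t_i = b_i·n_i / q:
  layer 1 (silt): t_1 = 2.51 × 0.07 / 0.03340 = 5.260 d
  layer 2 (fine sand): t_2 = 11.0 × 0.29 / 0.03340 = 95.50 d
  layer 3 (fractured sandstone): t_3 = 8.07 × 0.06 / 0.03340 = 14.50 d
  layer 4 (clean gravel): t_4 = 13.0 × 0.25 / 0.03340 = 97.30 d
Total t = Σ t_i = 212.6 days.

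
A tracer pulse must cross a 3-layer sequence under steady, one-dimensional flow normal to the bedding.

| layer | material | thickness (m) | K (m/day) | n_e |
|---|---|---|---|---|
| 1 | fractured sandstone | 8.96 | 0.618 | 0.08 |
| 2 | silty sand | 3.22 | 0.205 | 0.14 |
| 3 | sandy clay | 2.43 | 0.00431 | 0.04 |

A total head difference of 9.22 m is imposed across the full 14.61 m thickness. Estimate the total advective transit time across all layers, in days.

81.5

With flow normal to the layers, continuity requires the same specific discharge q through every layer.
Σ(b_i/K_i) = 8.96/0.618 + 3.22/0.205 + 2.43/0.00431 = 594.0 d.
q = Δh / Σ(b_i/K_i) = 9.22 / 594.0 = 0.01552 m/day.
In each layer the seepage velocity is v_i = q/n_i, so the layer transit time is t_i = b_i·n_i / q:
  layer 1 (fractured sandstone): t_1 = 8.96 × 0.08 / 0.01552 = 46.18 d
  layer 2 (silty sand): t_2 = 3.22 × 0.14 / 0.01552 = 29.04 d
  layer 3 (sandy clay): t_3 = 2.43 × 0.04 / 0.01552 = 6.262 d
Total t = Σ t_i = 81.49 days.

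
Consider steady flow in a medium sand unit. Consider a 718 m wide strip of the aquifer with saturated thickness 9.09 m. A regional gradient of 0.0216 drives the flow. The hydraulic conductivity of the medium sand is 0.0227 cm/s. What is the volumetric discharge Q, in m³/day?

Convert K: 0.0227 cm/s × 864 = 19.61 m/day.
Cross-sectional area A = 718 × 9.09 = 6527 m².
Hydraulic gradient i = 0.0216.
Darcy's law: Q = K · A · i = 19.61 × 6527 × 0.02160 = 2765 m³/day.

2760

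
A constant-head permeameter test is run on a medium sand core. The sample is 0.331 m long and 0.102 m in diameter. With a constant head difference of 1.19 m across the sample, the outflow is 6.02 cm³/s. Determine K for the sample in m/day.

Cross-sectional area A = π·(d/2)² = π × (0.102/2)² = 0.008171 m².
Convert discharge: 6.02 cm³/s = 6.020e-06 m³/s.
Darcy's law rearranged: K = Q·L / (A·Δh) = 6.020e-06 × 0.331 / (0.008171 × 1.19) = 0.0002049 m/s = 17.71 m/day.

17.7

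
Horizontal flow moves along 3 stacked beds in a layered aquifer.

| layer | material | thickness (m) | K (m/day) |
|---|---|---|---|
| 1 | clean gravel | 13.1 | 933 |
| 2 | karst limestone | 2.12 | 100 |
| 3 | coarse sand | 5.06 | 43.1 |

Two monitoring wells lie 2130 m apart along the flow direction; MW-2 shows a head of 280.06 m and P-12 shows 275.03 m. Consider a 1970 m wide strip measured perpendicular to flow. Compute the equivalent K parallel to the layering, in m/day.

624

Flow is parallel to layering, so each bed carries its own Darcy discharge and the transmissivities add.
Σ(K_i·b_i) = 933×13.1 + 100×2.12 + 43.1×5.06 = 12652 m²/day.
Total thickness b = 20.28 m, so K_eq = Σ(K_i·b_i)/b = 623.9 m/day.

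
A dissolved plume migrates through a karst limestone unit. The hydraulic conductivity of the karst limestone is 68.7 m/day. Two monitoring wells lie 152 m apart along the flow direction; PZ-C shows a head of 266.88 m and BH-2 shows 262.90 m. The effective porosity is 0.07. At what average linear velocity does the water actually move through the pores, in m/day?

25.7

Hydraulic gradient i = (266.88 − 262.90) / 152 = 3.98 / 152 = 0.02618.
Darcy flux q = K · i = 68.70 × 0.02618 = 1.799 m/day.
Seepage velocity v = q / n_e = 1.799 / 0.07 = 25.70 m/day.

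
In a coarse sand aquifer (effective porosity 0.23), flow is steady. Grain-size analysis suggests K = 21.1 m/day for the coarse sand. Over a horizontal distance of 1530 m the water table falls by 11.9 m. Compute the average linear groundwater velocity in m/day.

Hydraulic gradient i = Δh / L = 11.9 / 1530 = 0.007778.
Darcy flux q = K · i = 21.10 × 0.007778 = 0.1641 m/day.
Seepage velocity v = q / n_e = 0.1641 / 0.23 = 0.7135 m/day.

0.714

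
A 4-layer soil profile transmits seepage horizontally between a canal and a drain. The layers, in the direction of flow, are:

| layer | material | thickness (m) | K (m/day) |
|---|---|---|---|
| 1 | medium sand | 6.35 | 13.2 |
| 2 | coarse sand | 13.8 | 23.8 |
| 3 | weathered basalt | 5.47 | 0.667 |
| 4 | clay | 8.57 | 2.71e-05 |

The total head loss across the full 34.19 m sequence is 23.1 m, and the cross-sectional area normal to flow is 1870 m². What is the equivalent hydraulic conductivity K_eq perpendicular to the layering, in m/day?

0.000108

Flow is perpendicular to layering, so the layers act in series and the equivalent K is the thickness-weighted harmonic mean.
Total thickness L = 6.35 + 13.8 + 5.47 + 8.57 = 34.19 m.
Σ(b_i/K_i) = 6.35/13.2 + 13.8/23.8 + 5.47/0.667 + 8.57/2.71e-05 = 3.162e+05 d.
K_eq = L / Σ(b_i/K_i) = 34.19 / 3.162e+05 = 0.0001081 m/day.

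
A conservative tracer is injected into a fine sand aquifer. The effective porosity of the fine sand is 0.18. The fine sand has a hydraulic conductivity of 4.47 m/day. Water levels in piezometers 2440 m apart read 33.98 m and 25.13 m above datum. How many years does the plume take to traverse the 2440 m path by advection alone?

Hydraulic gradient i = (33.98 − 25.13) / 2440 = 8.85 / 2440 = 0.003627.
Darcy flux q = K · i = 4.470 × 0.003627 = 0.01621 m/day.
Seepage velocity v = q / n_e = 0.01621 / 0.18 = 0.09007 m/day.
Travel time t = L / v = 2440 / 0.09007 = 27090 days = 74.17 years.

74.2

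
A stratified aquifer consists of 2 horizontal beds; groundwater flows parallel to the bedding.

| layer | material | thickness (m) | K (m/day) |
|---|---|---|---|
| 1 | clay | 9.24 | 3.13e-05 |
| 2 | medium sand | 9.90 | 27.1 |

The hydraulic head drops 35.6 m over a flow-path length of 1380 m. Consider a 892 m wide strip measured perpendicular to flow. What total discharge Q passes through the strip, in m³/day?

Flow is parallel to layering, so each bed carries its own Darcy discharge and the transmissivities add.
Σ(K_i·b_i) = 3.13e-05×9.24 + 27.1×9.90 = 268.3 m²/day.
Hydraulic gradient i = Δh / L = 35.6 / 1380 = 0.02580.
Q = Σ(K_i·b_i) · W · i = 268.3 × 892 × 0.02580 = 6174 m³/day.

6170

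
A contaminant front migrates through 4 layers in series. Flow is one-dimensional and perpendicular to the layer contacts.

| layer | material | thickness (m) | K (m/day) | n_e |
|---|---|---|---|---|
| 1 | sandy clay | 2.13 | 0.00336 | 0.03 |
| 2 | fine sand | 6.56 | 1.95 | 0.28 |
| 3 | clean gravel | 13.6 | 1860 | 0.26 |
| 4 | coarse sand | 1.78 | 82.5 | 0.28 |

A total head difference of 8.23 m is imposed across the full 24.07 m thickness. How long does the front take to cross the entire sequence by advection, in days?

460

With flow normal to the layers, continuity requires the same specific discharge q through every layer.
Σ(b_i/K_i) = 2.13/0.00336 + 6.56/1.95 + 13.6/1860 + 1.78/82.5 = 637.3 d.
q = Δh / Σ(b_i/K_i) = 8.23 / 637.3 = 0.01291 m/day.
In each layer the seepage velocity is v_i = q/n_i, so the layer transit time is t_i = b_i·n_i / q:
  layer 1 (sandy clay): t_1 = 2.13 × 0.03 / 0.01291 = 4.948 d
  layer 2 (fine sand): t_2 = 6.56 × 0.28 / 0.01291 = 142.2 d
  layer 3 (clean gravel): t_3 = 13.6 × 0.26 / 0.01291 = 273.8 d
  layer 4 (coarse sand): t_4 = 1.78 × 0.28 / 0.01291 = 38.60 d
Total t = Σ t_i = 459.6 days.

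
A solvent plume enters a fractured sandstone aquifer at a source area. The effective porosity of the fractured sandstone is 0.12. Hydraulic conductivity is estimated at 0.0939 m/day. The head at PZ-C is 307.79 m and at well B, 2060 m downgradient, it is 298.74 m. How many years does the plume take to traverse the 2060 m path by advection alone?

Hydraulic gradient i = (307.79 − 298.74) / 2060 = 9.05 / 2060 = 0.004393.
Darcy flux q = K · i = 0.09390 × 0.004393 = 0.0004125 m/day.
Seepage velocity v = q / n_e = 0.0004125 / 0.12 = 0.003438 m/day.
Travel time t = L / v = 2060 / 0.003438 = 5.992e+05 days = 1641 years.

1640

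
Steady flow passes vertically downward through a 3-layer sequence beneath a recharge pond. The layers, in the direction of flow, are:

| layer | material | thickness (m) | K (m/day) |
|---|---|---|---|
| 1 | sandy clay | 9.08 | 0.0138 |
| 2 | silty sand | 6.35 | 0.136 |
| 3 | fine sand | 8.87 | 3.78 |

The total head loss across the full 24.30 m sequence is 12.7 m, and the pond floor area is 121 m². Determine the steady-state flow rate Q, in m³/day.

2.17

Flow is perpendicular to layering, so the layers act in series and the equivalent K is the thickness-weighted harmonic mean.
Total thickness L = 9.08 + 6.35 + 8.87 = 24.30 m.
Σ(b_i/K_i) = 9.08/0.0138 + 6.35/0.136 + 8.87/3.78 = 707.0 d.
K_eq = L / Σ(b_i/K_i) = 24.30 / 707.0 = 0.03437 m/day.
Q = K_eq · A · (Δh/L) = 0.03437 × 121 × (12.7/24.30) = 2.174 m³/day.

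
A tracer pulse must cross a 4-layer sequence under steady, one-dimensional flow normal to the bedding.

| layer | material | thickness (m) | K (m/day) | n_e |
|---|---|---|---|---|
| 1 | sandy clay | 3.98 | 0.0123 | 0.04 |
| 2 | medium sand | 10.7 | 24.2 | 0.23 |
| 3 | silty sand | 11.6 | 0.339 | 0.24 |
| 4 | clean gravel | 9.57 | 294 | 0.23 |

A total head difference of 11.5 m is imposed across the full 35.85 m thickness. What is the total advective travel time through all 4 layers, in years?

0.649

With flow normal to the layers, continuity requires the same specific discharge q through every layer.
Σ(b_i/K_i) = 3.98/0.0123 + 10.7/24.2 + 11.6/0.339 + 9.57/294 = 358.3 d.
q = Δh / Σ(b_i/K_i) = 11.5 / 358.3 = 0.03210 m/day.
In each layer the seepage velocity is v_i = q/n_i, so the layer transit time is t_i = b_i·n_i / q:
  layer 1 (sandy clay): t_1 = 3.98 × 0.04 / 0.03210 = 4.960 d
  layer 2 (medium sand): t_2 = 10.7 × 0.23 / 0.03210 = 76.67 d
  layer 3 (silty sand): t_3 = 11.6 × 0.24 / 0.03210 = 86.73 d
  layer 4 (clean gravel): t_4 = 9.57 × 0.23 / 0.03210 = 68.57 d
Total t = Σ t_i = 236.9 days = 0.6487 years.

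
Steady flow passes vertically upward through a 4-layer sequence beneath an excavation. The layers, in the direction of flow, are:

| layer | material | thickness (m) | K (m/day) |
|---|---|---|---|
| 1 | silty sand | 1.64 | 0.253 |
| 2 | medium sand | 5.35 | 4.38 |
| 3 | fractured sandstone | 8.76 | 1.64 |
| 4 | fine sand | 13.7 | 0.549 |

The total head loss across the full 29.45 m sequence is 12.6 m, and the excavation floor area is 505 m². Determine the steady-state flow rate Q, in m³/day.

167

Flow is perpendicular to layering, so the layers act in series and the equivalent K is the thickness-weighted harmonic mean.
Total thickness L = 1.64 + 5.35 + 8.76 + 13.7 = 29.45 m.
Σ(b_i/K_i) = 1.64/0.253 + 5.35/4.38 + 8.76/1.64 + 13.7/0.549 = 38.00 d.
K_eq = L / Σ(b_i/K_i) = 29.45 / 38.00 = 0.7750 m/day.
Q = K_eq · A · (Δh/L) = 0.7750 × 505 × (12.6/29.45) = 167.4 m³/day.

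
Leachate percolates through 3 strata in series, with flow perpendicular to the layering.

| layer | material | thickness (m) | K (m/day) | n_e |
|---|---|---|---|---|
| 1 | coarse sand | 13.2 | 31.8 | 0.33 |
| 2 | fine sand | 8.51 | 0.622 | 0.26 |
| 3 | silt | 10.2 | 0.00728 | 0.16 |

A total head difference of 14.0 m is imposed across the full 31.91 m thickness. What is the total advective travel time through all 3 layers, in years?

2.27

With flow normal to the layers, continuity requires the same specific discharge q through every layer.
Σ(b_i/K_i) = 13.2/31.8 + 8.51/0.622 + 10.2/0.00728 = 1415 d.
q = Δh / Σ(b_i/K_i) = 14.0 / 1415 = 0.009893 m/day.
In each layer the seepage velocity is v_i = q/n_i, so the layer transit time is t_i = b_i·n_i / q:
  layer 1 (coarse sand): t_1 = 13.2 × 0.33 / 0.009893 = 440.3 d
  layer 2 (fine sand): t_2 = 8.51 × 0.26 / 0.009893 = 223.7 d
  layer 3 (silt): t_3 = 10.2 × 0.16 / 0.009893 = 165.0 d
Total t = Σ t_i = 829.0 days = 2.270 years.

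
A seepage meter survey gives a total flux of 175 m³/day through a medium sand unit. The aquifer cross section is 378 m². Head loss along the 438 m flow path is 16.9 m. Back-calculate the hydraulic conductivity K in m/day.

Hydraulic gradient i = Δh / L = 16.9 / 438 = 0.03858.
From Q = K·A·i, K = Q / (A·i) = 175 / (378.0 × 0.03858) = 12.00 m/day.

12.0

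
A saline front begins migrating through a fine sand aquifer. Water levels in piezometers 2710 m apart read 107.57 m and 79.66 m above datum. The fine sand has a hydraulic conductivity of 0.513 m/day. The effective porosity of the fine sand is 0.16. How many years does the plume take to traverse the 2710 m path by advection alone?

Hydraulic gradient i = (107.57 − 79.66) / 2710 = 27.91 / 2710 = 0.01030.
Darcy flux q = K · i = 0.5130 × 0.01030 = 0.005283 m/day.
Seepage velocity v = q / n_e = 0.005283 / 0.16 = 0.03302 m/day.
Travel time t = L / v = 2710 / 0.03302 = 82069 days = 224.7 years.

225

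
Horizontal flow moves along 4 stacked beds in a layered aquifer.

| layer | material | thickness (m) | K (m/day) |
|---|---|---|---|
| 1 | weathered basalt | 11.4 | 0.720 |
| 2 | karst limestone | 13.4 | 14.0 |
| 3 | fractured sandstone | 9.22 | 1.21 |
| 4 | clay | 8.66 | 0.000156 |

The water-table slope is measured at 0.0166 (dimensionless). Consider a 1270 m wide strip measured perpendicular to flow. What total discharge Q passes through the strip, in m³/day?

Flow is parallel to layering, so each bed carries its own Darcy discharge and the transmissivities add.
Σ(K_i·b_i) = 0.720×11.4 + 14.0×13.4 + 1.21×9.22 + 0.000156×8.66 = 207.0 m²/day.
Hydraulic gradient i = 0.0166.
Q = Σ(K_i·b_i) · W · i = 207.0 × 1270 × 0.01660 = 4363 m³/day.

4360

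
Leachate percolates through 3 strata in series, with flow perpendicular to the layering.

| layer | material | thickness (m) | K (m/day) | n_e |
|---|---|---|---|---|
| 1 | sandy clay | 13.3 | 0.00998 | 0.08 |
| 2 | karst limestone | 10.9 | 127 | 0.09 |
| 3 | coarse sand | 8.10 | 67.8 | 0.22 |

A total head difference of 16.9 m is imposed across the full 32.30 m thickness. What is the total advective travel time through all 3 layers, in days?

With flow normal to the layers, continuity requires the same specific discharge q through every layer.
Σ(b_i/K_i) = 13.3/0.00998 + 10.9/127 + 8.10/67.8 = 1333 d.
q = Δh / Σ(b_i/K_i) = 16.9 / 1333 = 0.01268 m/day.
In each layer the seepage velocity is v_i = q/n_i, so the layer transit time is t_i = b_i·n_i / q:
  layer 1 (sandy clay): t_1 = 13.3 × 0.08 / 0.01268 = 83.92 d
  layer 2 (karst limestone): t_2 = 10.9 × 0.09 / 0.01268 = 77.37 d
  layer 3 (coarse sand): t_3 = 8.10 × 0.22 / 0.01268 = 140.5 d
Total t = Σ t_i = 301.8 days.

302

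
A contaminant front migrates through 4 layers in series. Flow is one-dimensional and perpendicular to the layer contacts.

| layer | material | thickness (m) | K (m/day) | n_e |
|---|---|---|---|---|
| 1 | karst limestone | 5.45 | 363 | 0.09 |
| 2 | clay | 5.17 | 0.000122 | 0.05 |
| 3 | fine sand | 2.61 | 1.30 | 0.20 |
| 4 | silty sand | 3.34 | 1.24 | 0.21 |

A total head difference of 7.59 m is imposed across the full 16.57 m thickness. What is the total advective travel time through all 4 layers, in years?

With flow normal to the layers, continuity requires the same specific discharge q through every layer.
Σ(b_i/K_i) = 5.45/363 + 5.17/0.000122 + 2.61/1.30 + 3.34/1.24 = 42382 d.
q = Δh / Σ(b_i/K_i) = 7.59 / 42382 = 0.0001791 m/day.
In each layer the seepage velocity is v_i = q/n_i, so the layer transit time is t_i = b_i·n_i / q:
  layer 1 (karst limestone): t_1 = 5.45 × 0.09 / 0.0001791 = 2739 d
  layer 2 (clay): t_2 = 5.17 × 0.05 / 0.0001791 = 1443 d
  layer 3 (fine sand): t_3 = 2.61 × 0.20 / 0.0001791 = 2915 d
  layer 4 (silty sand): t_4 = 3.34 × 0.21 / 0.0001791 = 3917 d
Total t = Σ t_i = 11014 days = 30.15 years.

30.2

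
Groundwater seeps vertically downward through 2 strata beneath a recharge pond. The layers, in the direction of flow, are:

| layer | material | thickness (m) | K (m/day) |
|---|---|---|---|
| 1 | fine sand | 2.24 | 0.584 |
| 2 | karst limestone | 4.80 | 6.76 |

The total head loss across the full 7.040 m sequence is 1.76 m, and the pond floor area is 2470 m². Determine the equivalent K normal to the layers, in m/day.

1.55

Flow is perpendicular to layering, so the layers act in series and the equivalent K is the thickness-weighted harmonic mean.
Total thickness L = 2.24 + 4.80 = 7.040 m.
Σ(b_i/K_i) = 2.24/0.584 + 4.80/6.76 = 4.546 d.
K_eq = L / Σ(b_i/K_i) = 7.040 / 4.546 = 1.549 m/day.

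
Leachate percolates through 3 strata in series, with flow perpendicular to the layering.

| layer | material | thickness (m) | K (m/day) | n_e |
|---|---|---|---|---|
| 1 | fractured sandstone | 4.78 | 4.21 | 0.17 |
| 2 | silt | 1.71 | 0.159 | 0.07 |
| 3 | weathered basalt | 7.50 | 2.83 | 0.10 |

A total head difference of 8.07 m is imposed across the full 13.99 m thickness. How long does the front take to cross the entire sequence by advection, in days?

With flow normal to the layers, continuity requires the same specific discharge q through every layer.
Σ(b_i/K_i) = 4.78/4.21 + 1.71/0.159 + 7.50/2.83 = 14.54 d.
q = Δh / Σ(b_i/K_i) = 8.07 / 14.54 = 0.5550 m/day.
In each layer the seepage velocity is v_i = q/n_i, so the layer transit time is t_i = b_i·n_i / q:
  layer 1 (fractured sandstone): t_1 = 4.78 × 0.17 / 0.5550 = 1.464 d
  layer 2 (silt): t_2 = 1.71 × 0.07 / 0.5550 = 0.2157 d
  layer 3 (weathered basalt): t_3 = 7.50 × 0.10 / 0.5550 = 1.351 d
Total t = Σ t_i = 3.031 days.

3.03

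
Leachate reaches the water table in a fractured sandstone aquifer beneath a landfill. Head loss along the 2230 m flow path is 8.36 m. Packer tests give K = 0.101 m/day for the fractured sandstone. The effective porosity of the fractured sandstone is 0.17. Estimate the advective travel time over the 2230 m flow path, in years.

2740

Hydraulic gradient i = Δh / L = 8.36 / 2230 = 0.003749.
Darcy flux q = K · i = 0.1010 × 0.003749 = 0.0003786 m/day.
Seepage velocity v = q / n_e = 0.0003786 / 0.17 = 0.002227 m/day.
Travel time t = L / v = 2230 / 0.002227 = 1.001e+06 days = 2741 years.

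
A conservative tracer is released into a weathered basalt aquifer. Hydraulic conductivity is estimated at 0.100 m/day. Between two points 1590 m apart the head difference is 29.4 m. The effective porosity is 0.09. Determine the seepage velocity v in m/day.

0.0205

Hydraulic gradient i = Δh / L = 29.4 / 1590 = 0.01849.
Darcy flux q = K · i = 0.1000 × 0.01849 = 0.001849 m/day.
Seepage velocity v = q / n_e = 0.001849 / 0.09 = 0.02055 m/day.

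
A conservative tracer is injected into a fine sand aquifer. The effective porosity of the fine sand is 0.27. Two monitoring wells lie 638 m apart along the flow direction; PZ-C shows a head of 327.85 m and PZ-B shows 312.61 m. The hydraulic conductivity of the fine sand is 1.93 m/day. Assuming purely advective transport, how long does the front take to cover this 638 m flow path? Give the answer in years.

10.2

Hydraulic gradient i = (327.85 − 312.61) / 638 = 15.24 / 638 = 0.02389.
Darcy flux q = K · i = 1.930 × 0.02389 = 0.04610 m/day.
Seepage velocity v = q / n_e = 0.04610 / 0.27 = 0.1707 m/day.
Travel time t = L / v = 638 / 0.1707 = 3736 days = 10.23 years.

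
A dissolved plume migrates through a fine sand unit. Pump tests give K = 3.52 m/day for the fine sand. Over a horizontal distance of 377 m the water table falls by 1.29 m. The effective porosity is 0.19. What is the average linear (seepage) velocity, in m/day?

0.0634

Hydraulic gradient i = Δh / L = 1.29 / 377 = 0.003422.
Darcy flux q = K · i = 3.520 × 0.003422 = 0.01204 m/day.
Seepage velocity v = q / n_e = 0.01204 / 0.19 = 0.06339 m/day.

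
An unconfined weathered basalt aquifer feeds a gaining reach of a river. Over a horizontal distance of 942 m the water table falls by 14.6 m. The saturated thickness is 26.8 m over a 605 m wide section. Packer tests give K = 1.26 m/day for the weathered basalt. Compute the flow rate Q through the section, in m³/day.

Cross-sectional area A = 605 × 26.8 = 16214 m².
Hydraulic gradient i = Δh / L = 14.6 / 942 = 0.01550.
Darcy's law: Q = K · A · i = 1.260 × 16214 × 0.01550 = 316.6 m³/day.

317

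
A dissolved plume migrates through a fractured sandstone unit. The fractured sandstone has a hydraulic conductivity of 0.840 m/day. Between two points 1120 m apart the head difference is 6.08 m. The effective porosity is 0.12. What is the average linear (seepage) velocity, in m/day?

Hydraulic gradient i = Δh / L = 6.08 / 1120 = 0.005429.
Darcy flux q = K · i = 0.8400 × 0.005429 = 0.004560 m/day.
Seepage velocity v = q / n_e = 0.004560 / 0.12 = 0.03800 m/day.

0.0380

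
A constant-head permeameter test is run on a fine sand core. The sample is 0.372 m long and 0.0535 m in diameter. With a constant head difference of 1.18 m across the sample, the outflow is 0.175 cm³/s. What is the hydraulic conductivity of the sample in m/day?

2.12

Cross-sectional area A = π·(d/2)² = π × (0.0535/2)² = 0.002248 m².
Convert discharge: 0.175 cm³/s = 1.750e-07 m³/s.
Darcy's law rearranged: K = Q·L / (A·Δh) = 1.750e-07 × 0.372 / (0.002248 × 1.18) = 2.454e-05 m/s = 2.120 m/day.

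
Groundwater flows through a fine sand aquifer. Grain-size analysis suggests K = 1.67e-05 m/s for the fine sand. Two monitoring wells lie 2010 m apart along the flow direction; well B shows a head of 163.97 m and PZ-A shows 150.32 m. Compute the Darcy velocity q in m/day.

Convert K: 1.67e-05 m/s × 86400 = 1.443 m/day.
Hydraulic gradient i = (163.97 − 150.32) / 2010 = 13.65 / 2010 = 0.006791.
Specific discharge q = K · i = 1.443 × 0.006791 = 0.009799 m/day.

0.00980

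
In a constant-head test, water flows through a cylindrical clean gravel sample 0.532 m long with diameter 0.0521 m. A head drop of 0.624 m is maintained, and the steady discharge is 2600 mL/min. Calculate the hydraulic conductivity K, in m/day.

1500

Cross-sectional area A = π·(d/2)² = π × (0.0521/2)² = 0.002132 m².
Convert discharge: 2600 mL/min = 4.333e-05 m³/s.
Darcy's law rearranged: K = Q·L / (A·Δh) = 4.333e-05 × 0.532 / (0.002132 × 0.624) = 0.01733 m/s = 1497 m/day.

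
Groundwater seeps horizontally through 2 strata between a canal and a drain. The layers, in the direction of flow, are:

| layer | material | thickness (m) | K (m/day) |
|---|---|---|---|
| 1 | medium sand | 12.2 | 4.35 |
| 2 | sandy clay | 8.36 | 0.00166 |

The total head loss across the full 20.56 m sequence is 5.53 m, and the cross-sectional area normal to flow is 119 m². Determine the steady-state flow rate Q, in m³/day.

Flow is perpendicular to layering, so the layers act in series and the equivalent K is the thickness-weighted harmonic mean.
Total thickness L = 12.2 + 8.36 = 20.56 m.
Σ(b_i/K_i) = 12.2/4.35 + 8.36/0.00166 = 5039 d.
K_eq = L / Σ(b_i/K_i) = 20.56 / 5039 = 0.004080 m/day.
Q = K_eq · A · (Δh/L) = 0.004080 × 119 × (5.53/20.56) = 0.1306 m³/day.

0.131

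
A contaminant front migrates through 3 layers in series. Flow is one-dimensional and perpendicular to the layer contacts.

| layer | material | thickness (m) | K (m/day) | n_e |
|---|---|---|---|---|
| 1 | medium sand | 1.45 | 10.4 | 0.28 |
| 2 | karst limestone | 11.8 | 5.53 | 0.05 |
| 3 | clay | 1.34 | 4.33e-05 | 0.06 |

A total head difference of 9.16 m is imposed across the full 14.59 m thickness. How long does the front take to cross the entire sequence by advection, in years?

With flow normal to the layers, continuity requires the same specific discharge q through every layer.
Σ(b_i/K_i) = 1.45/10.4 + 11.8/5.53 + 1.34/4.33e-05 = 30949 d.
q = Δh / Σ(b_i/K_i) = 9.16 / 30949 = 0.0002960 m/day.
In each layer the seepage velocity is v_i = q/n_i, so the layer transit time is t_i = b_i·n_i / q:
  layer 1 (medium sand): t_1 = 1.45 × 0.28 / 0.0002960 = 1372 d
  layer 2 (karst limestone): t_2 = 11.8 × 0.05 / 0.0002960 = 1993 d
  layer 3 (clay): t_3 = 1.34 × 0.06 / 0.0002960 = 271.6 d
Total t = Σ t_i = 3637 days = 9.957 years.

9.96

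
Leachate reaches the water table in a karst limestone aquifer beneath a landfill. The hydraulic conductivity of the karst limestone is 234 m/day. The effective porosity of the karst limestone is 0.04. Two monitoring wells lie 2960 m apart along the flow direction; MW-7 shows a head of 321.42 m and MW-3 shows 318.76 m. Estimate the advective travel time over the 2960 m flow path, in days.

Hydraulic gradient i = (321.42 − 318.76) / 2960 = 2.66 / 2960 = 0.0008986.
Darcy flux q = K · i = 234.0 × 0.0008986 = 0.2103 m/day.
Seepage velocity v = q / n_e = 0.2103 / 0.04 = 5.257 m/day.
Travel time t = L / v = 2960 / 5.257 = 563.0 days.

563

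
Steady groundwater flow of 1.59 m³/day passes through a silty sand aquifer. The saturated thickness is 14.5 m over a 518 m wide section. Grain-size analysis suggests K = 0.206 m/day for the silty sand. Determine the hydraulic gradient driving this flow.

Cross-sectional area A = 518 × 14.5 = 7511 m².
From Q = K·A·i, i = Q / (K·A) = 1.59 / (0.2060 × 7511) = 0.001028.

0.00103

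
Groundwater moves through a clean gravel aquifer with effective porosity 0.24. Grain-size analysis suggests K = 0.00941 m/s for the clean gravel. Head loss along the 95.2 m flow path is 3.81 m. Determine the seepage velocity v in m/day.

Convert K: 0.00941 m/s × 86400 = 813.0 m/day.
Hydraulic gradient i = Δh / L = 3.81 / 95.2 = 0.04002.
Darcy flux q = K · i = 813.0 × 0.04002 = 32.54 m/day.
Seepage velocity v = q / n_e = 32.54 / 0.24 = 135.6 m/day.

136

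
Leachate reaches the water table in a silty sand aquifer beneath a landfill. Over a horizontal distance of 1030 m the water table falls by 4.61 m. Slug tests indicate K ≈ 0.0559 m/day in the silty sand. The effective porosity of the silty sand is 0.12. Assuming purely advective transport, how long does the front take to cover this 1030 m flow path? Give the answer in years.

Hydraulic gradient i = Δh / L = 4.61 / 1030 = 0.004476.
Darcy flux q = K · i = 0.05590 × 0.004476 = 0.0002502 m/day.
Seepage velocity v = q / n_e = 0.0002502 / 0.12 = 0.002085 m/day.
Travel time t = L / v = 1030 / 0.002085 = 4.940e+05 days = 1353 years.

1350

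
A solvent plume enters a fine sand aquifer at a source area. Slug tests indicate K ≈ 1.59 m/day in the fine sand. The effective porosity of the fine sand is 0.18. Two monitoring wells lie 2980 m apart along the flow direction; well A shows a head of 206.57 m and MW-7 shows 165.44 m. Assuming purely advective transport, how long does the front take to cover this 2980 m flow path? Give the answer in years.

66.9

Hydraulic gradient i = (206.57 − 165.44) / 2980 = 41.13 / 2980 = 0.01380.
Darcy flux q = K · i = 1.590 × 0.01380 = 0.02195 m/day.
Seepage velocity v = q / n_e = 0.02195 / 0.18 = 0.1219 m/day.
Travel time t = L / v = 2980 / 0.1219 = 24443 days = 66.92 years.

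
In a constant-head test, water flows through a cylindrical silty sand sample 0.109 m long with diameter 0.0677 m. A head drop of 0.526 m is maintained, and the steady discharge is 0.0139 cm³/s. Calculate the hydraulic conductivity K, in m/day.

Cross-sectional area A = π·(d/2)² = π × (0.0677/2)² = 0.003600 m².
Convert discharge: 0.0139 cm³/s = 1.390e-08 m³/s.
Darcy's law rearranged: K = Q·L / (A·Δh) = 1.390e-08 × 0.109 / (0.003600 × 0.526) = 8.002e-07 m/s = 0.06914 m/day.

0.0691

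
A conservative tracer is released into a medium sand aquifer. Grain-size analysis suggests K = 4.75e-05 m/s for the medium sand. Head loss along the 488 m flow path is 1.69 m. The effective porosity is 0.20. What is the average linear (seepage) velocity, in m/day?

Convert K: 4.75e-05 m/s × 86400 = 4.104 m/day.
Hydraulic gradient i = Δh / L = 1.69 / 488 = 0.003463.
Darcy flux q = K · i = 4.104 × 0.003463 = 0.01421 m/day.
Seepage velocity v = q / n_e = 0.01421 / 0.20 = 0.07106 m/day.

0.0711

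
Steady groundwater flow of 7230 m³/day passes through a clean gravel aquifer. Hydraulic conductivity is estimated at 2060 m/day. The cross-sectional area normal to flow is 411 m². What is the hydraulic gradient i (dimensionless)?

0.00854

From Q = K·A·i, i = Q / (K·A) = 7230 / (2060 × 411.0) = 0.008539.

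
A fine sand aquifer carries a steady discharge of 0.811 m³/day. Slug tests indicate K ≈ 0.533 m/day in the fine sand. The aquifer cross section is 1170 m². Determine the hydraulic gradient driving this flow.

From Q = K·A·i, i = Q / (K·A) = 0.811 / (0.5330 × 1170) = 0.001300.

0.00130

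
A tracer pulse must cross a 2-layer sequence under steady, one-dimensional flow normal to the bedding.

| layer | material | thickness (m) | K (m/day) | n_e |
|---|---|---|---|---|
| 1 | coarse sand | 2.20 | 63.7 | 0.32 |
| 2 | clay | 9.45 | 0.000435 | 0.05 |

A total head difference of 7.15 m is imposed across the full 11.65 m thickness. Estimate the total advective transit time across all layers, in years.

9.79

With flow normal to the layers, continuity requires the same specific discharge q through every layer.
Σ(b_i/K_i) = 2.20/63.7 + 9.45/0.000435 = 21724 d.
q = Δh / Σ(b_i/K_i) = 7.15 / 21724 = 0.0003291 m/day.
In each layer the seepage velocity is v_i = q/n_i, so the layer transit time is t_i = b_i·n_i / q:
  layer 1 (coarse sand): t_1 = 2.20 × 0.32 / 0.0003291 = 2139 d
  layer 2 (clay): t_2 = 9.45 × 0.05 / 0.0003291 = 1436 d
Total t = Σ t_i = 3575 days = 9.787 years.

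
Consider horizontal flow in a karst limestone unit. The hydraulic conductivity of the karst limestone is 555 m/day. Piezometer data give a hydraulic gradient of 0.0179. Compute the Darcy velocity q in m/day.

9.93

Hydraulic gradient i = 0.0179.
Specific discharge q = K · i = 555.0 × 0.01790 = 9.934 m/day.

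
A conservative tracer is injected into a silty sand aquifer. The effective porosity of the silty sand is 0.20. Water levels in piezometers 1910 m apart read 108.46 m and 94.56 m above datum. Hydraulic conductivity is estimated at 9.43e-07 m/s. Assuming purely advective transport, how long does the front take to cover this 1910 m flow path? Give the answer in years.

Convert K: 9.43e-07 m/s × 86400 = 0.08148 m/day.
Hydraulic gradient i = (108.46 − 94.56) / 1910 = 13.9 / 1910 = 0.007277.
Darcy flux q = K · i = 0.08148 × 0.007277 = 0.0005929 m/day.
Seepage velocity v = q / n_e = 0.0005929 / 0.20 = 0.002965 m/day.
Travel time t = L / v = 1910 / 0.002965 = 6.443e+05 days = 1764 years.

1760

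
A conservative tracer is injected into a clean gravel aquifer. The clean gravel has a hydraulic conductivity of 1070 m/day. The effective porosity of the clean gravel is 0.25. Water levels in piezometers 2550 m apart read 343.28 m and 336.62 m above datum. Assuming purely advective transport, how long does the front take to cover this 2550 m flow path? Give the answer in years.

Hydraulic gradient i = (343.28 − 336.62) / 2550 = 6.66 / 2550 = 0.002612.
Darcy flux q = K · i = 1070 × 0.002612 = 2.795 m/day.
Seepage velocity v = q / n_e = 2.795 / 0.25 = 11.18 m/day.
Travel time t = L / v = 2550 / 11.18 = 228.1 days = 0.6246 years.

0.625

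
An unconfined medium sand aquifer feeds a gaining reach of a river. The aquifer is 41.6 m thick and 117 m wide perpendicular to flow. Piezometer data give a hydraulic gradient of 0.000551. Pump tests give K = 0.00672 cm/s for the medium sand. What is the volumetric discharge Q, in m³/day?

Convert K: 0.00672 cm/s × 864 = 5.806 m/day.
Cross-sectional area A = 117 × 41.6 = 4867 m².
Hydraulic gradient i = 0.000551.
Darcy's law: Q = K · A · i = 5.806 × 4867 × 0.0005510 = 15.57 m³/day.

15.6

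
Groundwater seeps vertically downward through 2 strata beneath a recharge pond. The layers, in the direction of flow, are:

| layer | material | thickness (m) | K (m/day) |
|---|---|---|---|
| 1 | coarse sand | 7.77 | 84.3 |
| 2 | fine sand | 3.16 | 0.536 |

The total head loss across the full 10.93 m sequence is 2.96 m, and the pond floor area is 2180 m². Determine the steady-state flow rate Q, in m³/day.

1080

Flow is perpendicular to layering, so the layers act in series and the equivalent K is the thickness-weighted harmonic mean.
Total thickness L = 7.77 + 3.16 = 10.93 m.
Σ(b_i/K_i) = 7.77/84.3 + 3.16/0.536 = 5.988 d.
K_eq = L / Σ(b_i/K_i) = 10.93 / 5.988 = 1.825 m/day.
Q = K_eq · A · (Δh/L) = 1.825 × 2180 × (2.96/10.93) = 1078 m³/day.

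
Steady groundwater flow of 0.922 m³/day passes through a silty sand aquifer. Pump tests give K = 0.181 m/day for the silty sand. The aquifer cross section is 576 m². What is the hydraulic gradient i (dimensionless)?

0.00884

From Q = K·A·i, i = Q / (K·A) = 0.922 / (0.1810 × 576.0) = 0.008844.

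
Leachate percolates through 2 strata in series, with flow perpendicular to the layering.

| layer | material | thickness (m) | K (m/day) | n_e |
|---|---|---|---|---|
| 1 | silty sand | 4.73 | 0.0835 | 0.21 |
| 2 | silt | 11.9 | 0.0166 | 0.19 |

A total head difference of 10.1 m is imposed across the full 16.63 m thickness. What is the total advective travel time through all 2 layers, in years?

With flow normal to the layers, continuity requires the same specific discharge q through every layer.
Σ(b_i/K_i) = 4.73/0.0835 + 11.9/0.0166 = 773.5 d.
q = Δh / Σ(b_i/K_i) = 10.1 / 773.5 = 0.01306 m/day.
In each layer the seepage velocity is v_i = q/n_i, so the layer transit time is t_i = b_i·n_i / q:
  layer 1 (silty sand): t_1 = 4.73 × 0.21 / 0.01306 = 76.07 d
  layer 2 (silt): t_2 = 11.9 × 0.19 / 0.01306 = 173.2 d
Total t = Σ t_i = 249.2 days = 0.6824 years.

0.682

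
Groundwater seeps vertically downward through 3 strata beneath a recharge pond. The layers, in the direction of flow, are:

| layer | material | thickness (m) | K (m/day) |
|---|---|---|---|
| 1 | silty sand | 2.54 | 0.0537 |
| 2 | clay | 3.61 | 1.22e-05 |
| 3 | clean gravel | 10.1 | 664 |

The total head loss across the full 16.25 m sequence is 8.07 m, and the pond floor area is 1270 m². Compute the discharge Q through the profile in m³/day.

0.0346

Flow is perpendicular to layering, so the layers act in series and the equivalent K is the thickness-weighted harmonic mean.
Total thickness L = 2.54 + 3.61 + 10.1 = 16.25 m.
Σ(b_i/K_i) = 2.54/0.0537 + 3.61/1.22e-05 + 10.1/664 = 2.959e+05 d.
K_eq = L / Σ(b_i/K_i) = 16.25 / 2.959e+05 = 5.491e-05 m/day.
Q = K_eq · A · (Δh/L) = 5.491e-05 × 1270 × (8.07/16.25) = 0.03463 m³/day.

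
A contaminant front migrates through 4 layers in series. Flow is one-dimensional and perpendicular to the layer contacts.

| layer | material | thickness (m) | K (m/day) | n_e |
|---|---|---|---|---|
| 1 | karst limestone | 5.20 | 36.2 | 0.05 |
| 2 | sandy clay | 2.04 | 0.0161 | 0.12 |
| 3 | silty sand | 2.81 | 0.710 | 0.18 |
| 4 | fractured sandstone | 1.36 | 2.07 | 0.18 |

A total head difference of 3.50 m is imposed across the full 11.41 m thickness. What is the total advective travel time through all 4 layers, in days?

With flow normal to the layers, continuity requires the same specific discharge q through every layer.
Σ(b_i/K_i) = 5.20/36.2 + 2.04/0.0161 + 2.81/0.710 + 1.36/2.07 = 131.5 d.
q = Δh / Σ(b_i/K_i) = 3.50 / 131.5 = 0.02662 m/day.
In each layer the seepage velocity is v_i = q/n_i, so the layer transit time is t_i = b_i·n_i / q:
  layer 1 (karst limestone): t_1 = 5.20 × 0.05 / 0.02662 = 9.766 d
  layer 2 (sandy clay): t_2 = 2.04 × 0.12 / 0.02662 = 9.195 d
  layer 3 (silty sand): t_3 = 2.81 × 0.18 / 0.02662 = 19.00 d
  layer 4 (fractured sandstone): t_4 = 1.36 × 0.18 / 0.02662 = 9.195 d
Total t = Σ t_i = 47.16 days.

47.2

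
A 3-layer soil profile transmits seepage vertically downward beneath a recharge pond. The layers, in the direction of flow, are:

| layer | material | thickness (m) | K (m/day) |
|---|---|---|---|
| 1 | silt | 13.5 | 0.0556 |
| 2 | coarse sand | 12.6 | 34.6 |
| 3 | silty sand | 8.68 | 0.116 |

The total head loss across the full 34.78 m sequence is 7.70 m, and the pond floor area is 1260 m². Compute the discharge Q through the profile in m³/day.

Flow is perpendicular to layering, so the layers act in series and the equivalent K is the thickness-weighted harmonic mean.
Total thickness L = 13.5 + 12.6 + 8.68 = 34.78 m.
Σ(b_i/K_i) = 13.5/0.0556 + 12.6/34.6 + 8.68/0.116 = 318.0 d.
K_eq = L / Σ(b_i/K_i) = 34.78 / 318.0 = 0.1094 m/day.
Q = K_eq · A · (Δh/L) = 0.1094 × 1260 × (7.70/34.78) = 30.51 m³/day.

30.5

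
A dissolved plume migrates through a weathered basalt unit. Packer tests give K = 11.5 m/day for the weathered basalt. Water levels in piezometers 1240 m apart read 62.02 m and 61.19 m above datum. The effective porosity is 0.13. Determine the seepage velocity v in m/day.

0.0592

Hydraulic gradient i = (62.02 − 61.19) / 1240 = 0.83 / 1240 = 0.0006694.
Darcy flux q = K · i = 11.50 × 0.0006694 = 0.007698 m/day.
Seepage velocity v = q / n_e = 0.007698 / 0.13 = 0.05921 m/day.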